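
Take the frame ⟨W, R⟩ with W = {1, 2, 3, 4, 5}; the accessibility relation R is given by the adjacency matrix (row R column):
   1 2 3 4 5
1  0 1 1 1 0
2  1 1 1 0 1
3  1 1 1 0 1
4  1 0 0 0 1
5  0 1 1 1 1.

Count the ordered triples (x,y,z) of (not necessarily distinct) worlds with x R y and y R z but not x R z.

Enumerating: (1,2,1), (1,2,5), (1,3,1), (1,3,5), (1,4,1), (1,4,5), (2,1,4), (2,5,4), (3,1,4), (3,5,4), (4,1,2), (4,1,3), … and 7 more.
Total: 19.

19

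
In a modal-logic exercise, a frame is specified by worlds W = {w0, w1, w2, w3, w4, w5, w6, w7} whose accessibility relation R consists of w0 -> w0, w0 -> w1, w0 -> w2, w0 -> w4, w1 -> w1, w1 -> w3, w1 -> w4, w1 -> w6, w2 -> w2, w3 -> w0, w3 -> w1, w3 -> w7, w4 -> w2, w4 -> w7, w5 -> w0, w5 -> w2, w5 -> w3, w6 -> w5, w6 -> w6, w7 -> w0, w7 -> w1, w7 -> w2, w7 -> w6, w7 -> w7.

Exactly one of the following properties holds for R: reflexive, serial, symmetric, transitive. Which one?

Reflexive: no — w3 is not related to itself.
Serial: yes — every world has a successor (e.g. w0 R w0).
Symmetric: no — w0 R w1 but not w1 R w0.
Transitive: no — w0 R w1 and w1 R w3, but not w0 R w3.
Only serial holds.

serial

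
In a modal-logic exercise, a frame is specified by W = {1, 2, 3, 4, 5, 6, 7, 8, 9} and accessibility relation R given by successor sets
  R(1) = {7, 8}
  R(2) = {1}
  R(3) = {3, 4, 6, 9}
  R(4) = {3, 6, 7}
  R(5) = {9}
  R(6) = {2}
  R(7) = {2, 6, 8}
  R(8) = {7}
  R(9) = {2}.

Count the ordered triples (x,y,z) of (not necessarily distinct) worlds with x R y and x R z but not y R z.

31

Enumerating: (1,7,7), (1,8,8), (2,1,1), (3,4,4), (3,4,9), (3,6,3), (3,6,4), (3,6,6), (3,6,9), (3,9,3), (3,9,4), (3,9,6), … and 19 more.
Total: 31.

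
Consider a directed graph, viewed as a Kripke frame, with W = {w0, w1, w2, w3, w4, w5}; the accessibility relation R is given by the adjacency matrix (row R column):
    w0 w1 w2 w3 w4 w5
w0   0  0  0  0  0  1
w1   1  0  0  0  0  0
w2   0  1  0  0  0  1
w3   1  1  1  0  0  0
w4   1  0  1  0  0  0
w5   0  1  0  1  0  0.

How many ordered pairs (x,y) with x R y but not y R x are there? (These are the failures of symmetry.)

11

Enumerating: (w0,w5), (w1,w0), (w2,w1), (w2,w5), (w3,w0), (w3,w1), (w3,w2), (w4,w0), (w4,w2), (w5,w1), (w5,w3).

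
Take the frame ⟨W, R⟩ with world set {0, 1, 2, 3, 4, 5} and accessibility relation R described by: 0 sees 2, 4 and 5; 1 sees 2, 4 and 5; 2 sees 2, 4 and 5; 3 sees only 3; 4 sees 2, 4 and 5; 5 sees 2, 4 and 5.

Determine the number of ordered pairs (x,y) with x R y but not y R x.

6

Enumerating: (0,2), (0,4), (0,5), (1,2), (1,4), (1,5).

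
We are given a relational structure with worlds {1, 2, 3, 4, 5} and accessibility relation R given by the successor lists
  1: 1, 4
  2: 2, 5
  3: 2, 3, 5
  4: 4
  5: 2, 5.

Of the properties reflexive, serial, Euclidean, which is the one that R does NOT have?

Reflexive: yes — every world is R-related to itself.
Serial: yes — every world has a successor (e.g. 1 R 1).
Euclidean: no — 1 R 4 and 1 R 1, but not 4 R 1.
Only Euclidean fails.

Euclidean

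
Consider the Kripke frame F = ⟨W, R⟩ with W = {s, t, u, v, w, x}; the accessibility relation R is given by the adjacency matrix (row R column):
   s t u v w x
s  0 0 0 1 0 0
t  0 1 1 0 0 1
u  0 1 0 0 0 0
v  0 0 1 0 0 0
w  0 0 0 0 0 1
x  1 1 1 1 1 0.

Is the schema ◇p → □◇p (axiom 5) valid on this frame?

The schema 5 characterises exactly the Euclidean frames.
Euclidean: no — t R u and t R x, but not u R x.

No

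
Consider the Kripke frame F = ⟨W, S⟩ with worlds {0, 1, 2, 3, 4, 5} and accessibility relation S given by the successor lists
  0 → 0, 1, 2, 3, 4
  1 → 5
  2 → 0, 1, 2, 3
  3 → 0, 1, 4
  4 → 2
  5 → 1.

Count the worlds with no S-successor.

S is serial; there are no such worlds.

0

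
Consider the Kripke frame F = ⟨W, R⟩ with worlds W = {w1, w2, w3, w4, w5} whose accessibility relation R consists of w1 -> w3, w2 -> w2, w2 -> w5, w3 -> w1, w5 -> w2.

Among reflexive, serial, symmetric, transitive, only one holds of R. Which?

symmetric

Reflexive: no — w1 is not related to itself.
Serial: no — w4 has no R-successor.
Symmetric: yes — every pair in R has its reverse in R.
Transitive: no — w1 R w3 and w3 R w1, but not w1 R w1.
Only symmetric holds.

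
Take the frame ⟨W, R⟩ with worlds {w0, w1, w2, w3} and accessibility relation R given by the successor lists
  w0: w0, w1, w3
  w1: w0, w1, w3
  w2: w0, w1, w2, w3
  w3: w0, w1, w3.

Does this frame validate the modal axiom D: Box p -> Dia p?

By correspondence theory, D is valid on a frame iff R is serial.
Serial: yes — every world has a successor (e.g. w0 R w0).

Yes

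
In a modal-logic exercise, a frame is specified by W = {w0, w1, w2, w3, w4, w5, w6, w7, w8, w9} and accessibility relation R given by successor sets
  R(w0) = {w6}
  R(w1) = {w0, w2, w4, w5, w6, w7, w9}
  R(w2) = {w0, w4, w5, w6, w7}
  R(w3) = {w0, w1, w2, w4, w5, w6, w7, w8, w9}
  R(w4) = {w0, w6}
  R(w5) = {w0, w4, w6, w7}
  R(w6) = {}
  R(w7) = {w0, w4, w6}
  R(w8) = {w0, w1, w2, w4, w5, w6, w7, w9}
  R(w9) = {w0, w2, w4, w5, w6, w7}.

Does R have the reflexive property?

No

Reflexive: no — w0 is not related to itself.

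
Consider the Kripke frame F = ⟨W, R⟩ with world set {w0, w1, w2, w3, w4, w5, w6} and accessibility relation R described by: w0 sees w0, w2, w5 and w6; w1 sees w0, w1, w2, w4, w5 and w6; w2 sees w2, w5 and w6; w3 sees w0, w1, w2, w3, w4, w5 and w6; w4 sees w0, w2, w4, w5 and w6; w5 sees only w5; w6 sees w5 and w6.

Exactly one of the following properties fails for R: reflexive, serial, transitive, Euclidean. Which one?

Euclidean

Reflexive: yes — every world is R-related to itself.
Serial: yes — every world has a successor (e.g. w0 R w0).
Transitive: yes — every two-step R-path is closed by a direct edge.
Euclidean: no — w0 R w5 and w0 R w2, but not w5 R w2.
Only Euclidean fails.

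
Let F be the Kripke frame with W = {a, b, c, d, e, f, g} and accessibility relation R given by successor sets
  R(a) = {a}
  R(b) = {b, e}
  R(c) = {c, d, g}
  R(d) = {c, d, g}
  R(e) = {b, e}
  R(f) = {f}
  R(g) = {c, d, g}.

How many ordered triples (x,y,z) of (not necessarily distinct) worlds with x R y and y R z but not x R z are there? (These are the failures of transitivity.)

R is transitive; there are no such tuples.

0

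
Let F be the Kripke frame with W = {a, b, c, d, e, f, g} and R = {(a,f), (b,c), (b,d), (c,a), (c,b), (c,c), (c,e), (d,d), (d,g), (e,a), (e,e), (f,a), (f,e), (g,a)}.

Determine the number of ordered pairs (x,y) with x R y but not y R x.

Enumerating: (b,d), (c,a), (c,e), (d,g), (e,a), (f,e), (g,a).

7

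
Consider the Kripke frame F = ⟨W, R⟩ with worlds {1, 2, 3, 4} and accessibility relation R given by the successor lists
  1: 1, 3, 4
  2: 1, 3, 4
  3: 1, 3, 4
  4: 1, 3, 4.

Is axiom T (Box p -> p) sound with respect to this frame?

Axiom T corresponds to the accessibility relation being reflexive.
Reflexive: no — 2 is not related to itself.

No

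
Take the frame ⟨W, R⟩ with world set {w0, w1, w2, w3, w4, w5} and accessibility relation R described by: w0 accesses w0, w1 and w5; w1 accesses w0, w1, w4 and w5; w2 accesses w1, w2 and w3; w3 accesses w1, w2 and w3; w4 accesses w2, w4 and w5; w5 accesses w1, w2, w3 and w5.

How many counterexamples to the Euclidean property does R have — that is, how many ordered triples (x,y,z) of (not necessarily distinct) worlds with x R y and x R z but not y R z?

17

Enumerating: (w0,w5,w0), (w1,w0,w4), (w1,w4,w0), (w1,w4,w1), (w1,w5,w0), (w1,w5,w4), (w2,w1,w2), (w2,w1,w3), (w3,w1,w2), (w3,w1,w3), (w4,w2,w4), (w4,w2,w5), (w4,w5,w4), (w5,w1,w2), (w5,w1,w3), (w5,w2,w5), (w5,w3,w5).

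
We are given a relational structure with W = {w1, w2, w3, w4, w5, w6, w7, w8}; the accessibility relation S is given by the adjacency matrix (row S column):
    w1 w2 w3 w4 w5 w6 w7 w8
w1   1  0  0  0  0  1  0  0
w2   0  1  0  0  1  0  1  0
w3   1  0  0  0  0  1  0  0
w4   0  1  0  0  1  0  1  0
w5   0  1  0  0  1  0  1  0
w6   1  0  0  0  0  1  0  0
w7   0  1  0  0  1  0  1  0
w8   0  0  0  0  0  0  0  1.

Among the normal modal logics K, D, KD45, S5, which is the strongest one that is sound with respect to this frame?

KD45

Serial (axiom D): yes — every world has a successor (e.g. w1 S w1).
Euclidean (axiom 5): yes — any two successors of a common world are S-related.
Transitive (axiom 4): yes — every two-step S-path is closed by a direct edge.
Reflexive (axiom T): no — w3 is not related to itself.
So F validates K, D, KD45; S5 would additionally require S to be reflexive. The strongest is KD45.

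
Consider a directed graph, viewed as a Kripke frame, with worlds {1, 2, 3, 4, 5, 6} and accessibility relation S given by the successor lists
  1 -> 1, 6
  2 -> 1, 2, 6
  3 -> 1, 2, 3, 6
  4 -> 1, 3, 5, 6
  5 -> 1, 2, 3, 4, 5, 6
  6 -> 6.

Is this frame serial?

Yes

Serial: yes — every world has a successor (e.g. 1 S 1).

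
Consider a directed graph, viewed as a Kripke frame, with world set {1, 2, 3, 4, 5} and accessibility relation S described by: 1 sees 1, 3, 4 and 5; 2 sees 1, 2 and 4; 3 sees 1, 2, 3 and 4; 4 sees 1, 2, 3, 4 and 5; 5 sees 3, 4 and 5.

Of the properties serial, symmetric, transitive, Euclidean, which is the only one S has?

serial

Serial: yes — every world has a successor (e.g. 1 S 1).
Symmetric: no — 1 S 5 but not 5 S 1.
Transitive: no — 1 S 3 and 3 S 2, but not 1 S 2.
Euclidean: no — 1 S 3 and 1 S 5, but not 3 S 5.
Only serial holds.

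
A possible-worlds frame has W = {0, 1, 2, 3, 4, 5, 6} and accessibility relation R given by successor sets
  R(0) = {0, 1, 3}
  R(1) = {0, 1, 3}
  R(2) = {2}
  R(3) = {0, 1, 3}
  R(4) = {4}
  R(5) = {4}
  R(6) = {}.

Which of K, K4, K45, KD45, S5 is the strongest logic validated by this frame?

K45

Transitive (axiom 4): yes — every two-step R-path is closed by a direct edge.
Euclidean (axiom 5): yes — any two successors of a common world are R-related.
Serial (axiom D): no — 6 has no R-successor.
Reflexive (axiom T): no — 5 is not related to itself.
So F validates K, K4, K45; KD45 would additionally require R to be serial. The strongest is K45.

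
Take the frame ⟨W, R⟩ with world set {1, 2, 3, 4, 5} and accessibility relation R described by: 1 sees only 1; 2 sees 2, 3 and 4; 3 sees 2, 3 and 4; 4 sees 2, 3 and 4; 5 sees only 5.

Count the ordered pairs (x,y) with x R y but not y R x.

R is symmetric; there are no such tuples.

0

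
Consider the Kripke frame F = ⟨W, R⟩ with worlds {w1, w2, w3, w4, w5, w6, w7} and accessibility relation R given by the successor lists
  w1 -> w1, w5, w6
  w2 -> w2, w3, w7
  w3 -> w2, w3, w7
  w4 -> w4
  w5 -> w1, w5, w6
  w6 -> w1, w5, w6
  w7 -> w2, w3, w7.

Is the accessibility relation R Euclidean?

Euclidean: yes — any two successors of a common world are R-related.

Yes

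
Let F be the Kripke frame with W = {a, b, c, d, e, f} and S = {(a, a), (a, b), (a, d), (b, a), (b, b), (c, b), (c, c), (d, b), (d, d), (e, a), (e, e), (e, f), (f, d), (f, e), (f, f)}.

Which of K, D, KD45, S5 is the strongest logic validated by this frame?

D

Serial (axiom D): yes — every world has a successor (e.g. a S a).
Euclidean (axiom 5): no — a S b and a S d, but not b S d.
Transitive (axiom 4): no — b S a and a S d, but not b S d.
Reflexive (axiom T): yes — every world is S-related to itself.
So F validates K, D; KD45 would additionally require S to be Euclidean and transitive. The strongest is D.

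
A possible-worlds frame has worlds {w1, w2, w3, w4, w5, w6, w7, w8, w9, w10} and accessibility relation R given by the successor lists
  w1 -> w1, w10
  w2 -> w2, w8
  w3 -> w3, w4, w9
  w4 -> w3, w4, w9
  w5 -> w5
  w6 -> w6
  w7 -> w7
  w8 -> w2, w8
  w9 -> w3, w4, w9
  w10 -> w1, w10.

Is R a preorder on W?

Yes

Reflexive: yes — every world is R-related to itself.
Transitive: yes — every two-step R-path is closed by a direct edge.
So R is a preorder.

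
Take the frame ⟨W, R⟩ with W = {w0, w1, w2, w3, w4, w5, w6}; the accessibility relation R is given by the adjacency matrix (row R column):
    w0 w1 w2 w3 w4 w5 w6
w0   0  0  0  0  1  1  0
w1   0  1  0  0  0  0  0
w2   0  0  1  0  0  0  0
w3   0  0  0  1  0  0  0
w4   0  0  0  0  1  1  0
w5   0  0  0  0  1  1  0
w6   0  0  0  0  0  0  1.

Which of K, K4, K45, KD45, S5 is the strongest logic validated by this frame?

KD45

Transitive (axiom 4): yes — every two-step R-path is closed by a direct edge.
Euclidean (axiom 5): yes — any two successors of a common world are R-related.
Serial (axiom D): yes — every world has a successor (e.g. w0 R w4).
Reflexive (axiom T): no — w0 is not related to itself.
So F validates K, K4, K45, KD45; S5 would additionally require R to be reflexive. The strongest is KD45.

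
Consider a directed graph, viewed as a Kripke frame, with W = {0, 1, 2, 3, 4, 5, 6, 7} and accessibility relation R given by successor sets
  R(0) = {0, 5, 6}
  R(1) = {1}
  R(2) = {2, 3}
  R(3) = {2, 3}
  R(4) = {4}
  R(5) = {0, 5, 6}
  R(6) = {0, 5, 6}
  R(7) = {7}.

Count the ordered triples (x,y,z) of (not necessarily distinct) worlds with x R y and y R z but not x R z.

R is transitive; there are no such tuples.

0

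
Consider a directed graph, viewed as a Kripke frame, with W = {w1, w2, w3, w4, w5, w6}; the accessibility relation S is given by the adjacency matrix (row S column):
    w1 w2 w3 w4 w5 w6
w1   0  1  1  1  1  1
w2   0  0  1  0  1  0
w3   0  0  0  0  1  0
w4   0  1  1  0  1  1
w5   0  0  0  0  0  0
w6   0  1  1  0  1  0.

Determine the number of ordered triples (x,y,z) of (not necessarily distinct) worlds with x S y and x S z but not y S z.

35

Enumerating: (w1,w2,w2), (w1,w2,w4), (w1,w2,w6), (w1,w3,w2), (w1,w3,w3), (w1,w3,w4), (w1,w3,w6), (w1,w4,w4), (w1,w5,w2), (w1,w5,w3), (w1,w5,w4), (w1,w5,w5), … and 23 more.
Total: 35.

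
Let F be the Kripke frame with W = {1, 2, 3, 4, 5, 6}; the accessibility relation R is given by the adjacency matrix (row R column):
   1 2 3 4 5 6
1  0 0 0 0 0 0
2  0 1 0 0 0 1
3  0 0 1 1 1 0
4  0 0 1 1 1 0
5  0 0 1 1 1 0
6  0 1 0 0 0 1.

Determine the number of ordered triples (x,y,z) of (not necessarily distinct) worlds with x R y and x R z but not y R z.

0

R is Euclidean; there are no such tuples.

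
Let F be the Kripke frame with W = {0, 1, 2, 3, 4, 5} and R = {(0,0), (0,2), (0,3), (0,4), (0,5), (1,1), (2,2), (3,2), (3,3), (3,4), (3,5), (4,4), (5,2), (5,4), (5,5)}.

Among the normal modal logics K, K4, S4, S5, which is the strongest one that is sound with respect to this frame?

S4

Transitive (axiom 4): yes — every two-step R-path is closed by a direct edge.
Reflexive (axiom T): yes — every world is R-related to itself.
Euclidean (axiom 5): no — 0 R 2 and 0 R 3, but not 2 R 3.
So F validates K, K4, S4; S5 would additionally require R to be Euclidean. The strongest is S4.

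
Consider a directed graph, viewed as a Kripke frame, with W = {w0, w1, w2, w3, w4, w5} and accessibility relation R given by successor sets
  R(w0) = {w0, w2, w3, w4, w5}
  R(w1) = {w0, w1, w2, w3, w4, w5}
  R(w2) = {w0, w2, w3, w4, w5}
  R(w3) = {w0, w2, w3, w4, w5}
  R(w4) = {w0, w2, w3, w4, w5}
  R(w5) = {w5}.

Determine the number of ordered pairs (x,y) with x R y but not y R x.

Enumerating: (w0,w5), (w1,w0), (w1,w2), (w1,w3), (w1,w4), (w1,w5), (w2,w5), (w3,w5), (w4,w5).

9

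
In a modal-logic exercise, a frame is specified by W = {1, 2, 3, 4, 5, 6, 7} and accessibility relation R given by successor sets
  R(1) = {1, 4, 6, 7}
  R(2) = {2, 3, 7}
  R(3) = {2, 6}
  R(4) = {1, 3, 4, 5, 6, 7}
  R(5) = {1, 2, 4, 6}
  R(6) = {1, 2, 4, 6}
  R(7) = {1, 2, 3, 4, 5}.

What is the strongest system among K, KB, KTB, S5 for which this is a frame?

K

Symmetric (axiom B): no — 3 R 6 but not 6 R 3.
Reflexive (axiom T): no — 3 is not related to itself.
Euclidean (axiom 5): no — 1 R 6 and 1 R 7, but not 6 R 7.
So F validates K; KB would additionally require R to be symmetric. The strongest is K.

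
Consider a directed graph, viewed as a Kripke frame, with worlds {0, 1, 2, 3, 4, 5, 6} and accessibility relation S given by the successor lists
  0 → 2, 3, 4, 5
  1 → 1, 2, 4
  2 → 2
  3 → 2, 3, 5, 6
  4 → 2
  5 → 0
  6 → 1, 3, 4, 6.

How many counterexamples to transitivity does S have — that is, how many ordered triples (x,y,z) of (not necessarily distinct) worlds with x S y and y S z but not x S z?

Enumerating: (0,3,6), (0,5,0), (3,5,0), (3,6,1), (3,6,4), (5,0,2), (5,0,3), (5,0,4), (5,0,5), (6,1,2), (6,3,2), (6,3,5), (6,4,2).

13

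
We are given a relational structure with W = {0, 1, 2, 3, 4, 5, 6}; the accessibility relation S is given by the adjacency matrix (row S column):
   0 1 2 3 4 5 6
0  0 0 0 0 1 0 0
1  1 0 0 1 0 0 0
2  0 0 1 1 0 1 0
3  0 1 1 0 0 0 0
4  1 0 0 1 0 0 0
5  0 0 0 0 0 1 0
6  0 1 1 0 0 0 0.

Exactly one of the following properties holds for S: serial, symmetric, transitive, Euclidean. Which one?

serial

Serial: yes — every world has a successor (e.g. 0 S 4).
Symmetric: no — 1 S 0 but not 0 S 1.
Transitive: no — 0 S 4 and 4 S 3, but not 0 S 3.
Euclidean: no — 1 S 0 and 1 S 3, but not 0 S 3.
Only serial holds.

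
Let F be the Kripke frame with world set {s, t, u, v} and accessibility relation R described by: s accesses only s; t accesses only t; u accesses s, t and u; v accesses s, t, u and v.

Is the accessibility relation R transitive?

Transitive: yes — every two-step R-path is closed by a direct edge.

Yes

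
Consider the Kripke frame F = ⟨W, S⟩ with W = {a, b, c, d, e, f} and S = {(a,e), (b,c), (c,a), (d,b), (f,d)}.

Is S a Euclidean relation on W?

Euclidean: no — a S e and a S e, but not e S e.

No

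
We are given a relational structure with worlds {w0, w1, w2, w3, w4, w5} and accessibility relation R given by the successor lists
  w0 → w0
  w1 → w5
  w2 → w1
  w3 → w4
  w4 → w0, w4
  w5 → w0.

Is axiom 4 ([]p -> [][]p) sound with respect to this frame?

No

By correspondence theory, 4 is valid on a frame iff R is transitive.
Transitive: no — w1 R w5 and w5 R w0, but not w1 R w0.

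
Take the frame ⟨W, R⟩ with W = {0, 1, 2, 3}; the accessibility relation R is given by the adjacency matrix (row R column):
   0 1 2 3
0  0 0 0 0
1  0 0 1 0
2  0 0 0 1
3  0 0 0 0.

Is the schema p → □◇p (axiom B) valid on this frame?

No

By correspondence theory, B is valid on a frame iff R is symmetric.
Symmetric: no — 1 R 2 but not 2 R 1.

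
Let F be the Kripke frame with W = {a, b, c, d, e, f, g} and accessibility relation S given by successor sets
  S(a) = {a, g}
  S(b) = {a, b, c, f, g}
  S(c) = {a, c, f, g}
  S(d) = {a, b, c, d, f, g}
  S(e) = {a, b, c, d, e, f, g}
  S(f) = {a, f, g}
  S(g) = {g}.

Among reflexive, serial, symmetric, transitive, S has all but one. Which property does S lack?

symmetric

Reflexive: yes — every world is S-related to itself.
Serial: yes — every world has a successor (e.g. a S a).
Symmetric: no — a S g but not g S a.
Transitive: yes — every two-step S-path is closed by a direct edge.
Only symmetric fails.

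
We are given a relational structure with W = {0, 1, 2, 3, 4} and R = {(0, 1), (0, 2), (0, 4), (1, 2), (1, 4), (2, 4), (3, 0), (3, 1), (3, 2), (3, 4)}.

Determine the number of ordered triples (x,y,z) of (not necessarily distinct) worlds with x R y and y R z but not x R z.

0

R is transitive; there are no such tuples.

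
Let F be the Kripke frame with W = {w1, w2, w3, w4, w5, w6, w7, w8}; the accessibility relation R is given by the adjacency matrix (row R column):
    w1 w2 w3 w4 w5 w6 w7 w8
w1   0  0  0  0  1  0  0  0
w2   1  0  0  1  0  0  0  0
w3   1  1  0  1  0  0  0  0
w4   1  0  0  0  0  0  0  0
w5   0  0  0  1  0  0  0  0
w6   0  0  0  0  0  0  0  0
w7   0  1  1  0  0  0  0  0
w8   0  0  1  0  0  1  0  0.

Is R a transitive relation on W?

Transitive: no — w1 R w5 and w5 R w4, but not w1 R w4.

No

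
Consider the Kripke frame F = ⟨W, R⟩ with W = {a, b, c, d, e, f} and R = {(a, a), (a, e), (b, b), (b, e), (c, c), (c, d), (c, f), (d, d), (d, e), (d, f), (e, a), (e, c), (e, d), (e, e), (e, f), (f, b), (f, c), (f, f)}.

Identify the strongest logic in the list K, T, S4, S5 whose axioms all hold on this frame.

T

Reflexive (axiom T): yes — every world is R-related to itself.
Transitive (axiom 4): no — a R e and e R c, but not a R c.
Euclidean (axiom 5): no — c R f and c R d, but not f R d.
So F validates K, T; S4 would additionally require R to be transitive. The strongest is T.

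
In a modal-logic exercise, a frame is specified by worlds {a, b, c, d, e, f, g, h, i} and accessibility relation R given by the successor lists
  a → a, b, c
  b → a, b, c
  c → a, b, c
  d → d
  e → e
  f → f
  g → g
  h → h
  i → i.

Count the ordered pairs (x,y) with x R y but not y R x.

R is symmetric; there are no such tuples.

0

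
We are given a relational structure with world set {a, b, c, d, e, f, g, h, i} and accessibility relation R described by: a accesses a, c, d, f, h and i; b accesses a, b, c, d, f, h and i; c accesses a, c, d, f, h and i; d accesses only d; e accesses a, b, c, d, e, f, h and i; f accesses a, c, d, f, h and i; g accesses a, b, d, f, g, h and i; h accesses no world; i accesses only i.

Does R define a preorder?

Reflexive: no — h is not related to itself.
Transitive: no — g R a and a R c, but not g R c.
So R is not a preorder.

No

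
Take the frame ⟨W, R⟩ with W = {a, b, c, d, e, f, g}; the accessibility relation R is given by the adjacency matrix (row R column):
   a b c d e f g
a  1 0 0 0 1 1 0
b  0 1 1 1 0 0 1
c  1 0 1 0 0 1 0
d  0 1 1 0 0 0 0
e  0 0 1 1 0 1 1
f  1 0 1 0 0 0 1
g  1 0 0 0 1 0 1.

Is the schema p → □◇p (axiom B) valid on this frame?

No

The schema B characterises exactly the symmetric frames.
Symmetric: no — a R e but not e R a.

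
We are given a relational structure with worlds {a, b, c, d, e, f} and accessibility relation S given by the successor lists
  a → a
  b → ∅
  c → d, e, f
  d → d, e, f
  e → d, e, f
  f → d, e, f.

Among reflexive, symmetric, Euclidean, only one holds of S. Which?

Reflexive: no — b is not related to itself.
Symmetric: no — c S d but not d S c.
Euclidean: yes — any two successors of a common world are S-related.
Only Euclidean holds.

Euclidean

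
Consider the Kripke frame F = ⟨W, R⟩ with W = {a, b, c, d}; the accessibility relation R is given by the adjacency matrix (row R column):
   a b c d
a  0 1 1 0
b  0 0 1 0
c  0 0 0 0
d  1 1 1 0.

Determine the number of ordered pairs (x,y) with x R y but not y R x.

Enumerating: (a,b), (a,c), (b,c), (d,a), (d,b), (d,c).

6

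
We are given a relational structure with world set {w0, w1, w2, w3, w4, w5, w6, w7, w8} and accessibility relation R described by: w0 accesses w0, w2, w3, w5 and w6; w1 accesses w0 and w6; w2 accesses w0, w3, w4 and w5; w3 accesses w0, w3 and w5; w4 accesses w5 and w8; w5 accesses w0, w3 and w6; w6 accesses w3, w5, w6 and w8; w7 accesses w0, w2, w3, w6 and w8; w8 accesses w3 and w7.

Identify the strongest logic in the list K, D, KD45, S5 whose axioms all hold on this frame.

D

Serial (axiom D): yes — every world has a successor (e.g. w0 R w0).
Euclidean (axiom 5): no — w0 R w2 and w0 R w6, but not w2 R w6.
Transitive (axiom 4): no — w0 R w2 and w2 R w4, but not w0 R w4.
Reflexive (axiom T): no — w1 is not related to itself.
So F validates K, D; KD45 would additionally require R to be Euclidean and transitive. The strongest is D.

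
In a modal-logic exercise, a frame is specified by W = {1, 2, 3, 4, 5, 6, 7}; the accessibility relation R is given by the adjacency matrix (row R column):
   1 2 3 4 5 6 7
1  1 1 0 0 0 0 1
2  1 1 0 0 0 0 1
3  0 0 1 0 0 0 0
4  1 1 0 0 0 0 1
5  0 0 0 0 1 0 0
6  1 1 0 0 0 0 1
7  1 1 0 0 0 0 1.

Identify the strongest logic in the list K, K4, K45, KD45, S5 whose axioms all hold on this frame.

Transitive (axiom 4): yes — every two-step R-path is closed by a direct edge.
Euclidean (axiom 5): yes — any two successors of a common world are R-related.
Serial (axiom D): yes — every world has a successor (e.g. 1 R 1).
Reflexive (axiom T): no — 4 is not related to itself.
So F validates K, K4, K45, KD45; S5 would additionally require R to be reflexive. The strongest is KD45.

KD45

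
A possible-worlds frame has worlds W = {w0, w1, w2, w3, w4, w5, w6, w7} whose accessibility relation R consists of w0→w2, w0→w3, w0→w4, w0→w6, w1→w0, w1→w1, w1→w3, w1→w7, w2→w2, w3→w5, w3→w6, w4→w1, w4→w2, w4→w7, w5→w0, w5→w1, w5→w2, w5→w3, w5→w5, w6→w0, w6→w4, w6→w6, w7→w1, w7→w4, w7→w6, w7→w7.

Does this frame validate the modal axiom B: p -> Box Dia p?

No

The schema B characterises exactly the symmetric frames.
Symmetric: no — w0 R w2 but not w2 R w0.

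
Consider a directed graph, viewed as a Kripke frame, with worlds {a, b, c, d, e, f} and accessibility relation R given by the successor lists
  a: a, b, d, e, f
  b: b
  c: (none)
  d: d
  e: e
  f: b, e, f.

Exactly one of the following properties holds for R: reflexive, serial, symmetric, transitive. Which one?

transitive

Reflexive: no — c is not related to itself.
Serial: no — c has no R-successor.
Symmetric: no — a R b but not b R a.
Transitive: yes — every two-step R-path is closed by a direct edge.
Only transitive holds.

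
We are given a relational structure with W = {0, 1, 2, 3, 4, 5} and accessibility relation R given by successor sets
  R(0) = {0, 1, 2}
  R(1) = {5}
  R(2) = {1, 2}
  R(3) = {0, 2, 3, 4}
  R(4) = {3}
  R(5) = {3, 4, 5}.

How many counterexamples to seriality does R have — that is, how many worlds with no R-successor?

0

R is serial; there are no such worlds.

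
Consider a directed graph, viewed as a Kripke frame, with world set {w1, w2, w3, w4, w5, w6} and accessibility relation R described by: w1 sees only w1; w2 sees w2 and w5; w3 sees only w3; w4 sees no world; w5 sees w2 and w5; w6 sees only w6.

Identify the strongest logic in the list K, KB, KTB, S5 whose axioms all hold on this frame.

Symmetric (axiom B): yes — every pair in R has its reverse in R.
Reflexive (axiom T): no — w4 is not related to itself.
Euclidean (axiom 5): yes — any two successors of a common world are R-related.
So F validates K, KB; KTB would additionally require R to be reflexive. The strongest is KB.

KB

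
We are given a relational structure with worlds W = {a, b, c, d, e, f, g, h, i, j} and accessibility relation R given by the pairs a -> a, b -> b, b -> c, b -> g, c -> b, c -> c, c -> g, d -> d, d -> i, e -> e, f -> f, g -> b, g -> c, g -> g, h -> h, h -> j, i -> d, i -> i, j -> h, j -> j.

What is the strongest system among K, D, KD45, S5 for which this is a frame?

S5

Serial (axiom D): yes — every world has a successor (e.g. a R a).
Euclidean (axiom 5): yes — any two successors of a common world are R-related.
Transitive (axiom 4): yes — every two-step R-path is closed by a direct edge.
Reflexive (axiom T): yes — every world is R-related to itself.
So F validates K, D, KD45, S5. The strongest is S5.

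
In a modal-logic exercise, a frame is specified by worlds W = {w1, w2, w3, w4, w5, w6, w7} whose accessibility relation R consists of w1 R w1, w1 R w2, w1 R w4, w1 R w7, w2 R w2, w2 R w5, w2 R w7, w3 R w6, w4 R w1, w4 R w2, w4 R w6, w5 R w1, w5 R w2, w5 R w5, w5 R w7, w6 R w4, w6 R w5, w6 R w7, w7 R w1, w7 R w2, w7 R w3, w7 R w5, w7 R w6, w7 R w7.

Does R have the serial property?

Serial: yes — every world has a successor (e.g. w1 R w1).

Yes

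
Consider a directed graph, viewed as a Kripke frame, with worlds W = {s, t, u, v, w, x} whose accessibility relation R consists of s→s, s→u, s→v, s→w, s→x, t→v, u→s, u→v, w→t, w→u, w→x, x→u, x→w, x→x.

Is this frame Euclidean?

Euclidean: no — s R u and s R w, but not u R w.

No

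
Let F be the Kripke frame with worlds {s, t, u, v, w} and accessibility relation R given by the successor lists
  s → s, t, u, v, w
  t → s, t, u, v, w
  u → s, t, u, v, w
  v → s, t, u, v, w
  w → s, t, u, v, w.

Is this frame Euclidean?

Yes

Euclidean: yes — any two successors of a common world are R-related.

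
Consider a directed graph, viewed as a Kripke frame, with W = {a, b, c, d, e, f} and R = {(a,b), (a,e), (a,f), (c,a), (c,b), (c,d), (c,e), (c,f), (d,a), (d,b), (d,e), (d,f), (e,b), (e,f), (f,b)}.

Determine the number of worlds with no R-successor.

1

Enumerating: b.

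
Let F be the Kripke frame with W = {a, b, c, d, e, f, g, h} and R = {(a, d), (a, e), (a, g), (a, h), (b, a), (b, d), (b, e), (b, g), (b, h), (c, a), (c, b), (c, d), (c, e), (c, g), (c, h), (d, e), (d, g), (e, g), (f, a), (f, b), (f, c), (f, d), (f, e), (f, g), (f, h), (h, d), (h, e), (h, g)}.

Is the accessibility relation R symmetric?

Symmetric: no — a R d but not d R a.

No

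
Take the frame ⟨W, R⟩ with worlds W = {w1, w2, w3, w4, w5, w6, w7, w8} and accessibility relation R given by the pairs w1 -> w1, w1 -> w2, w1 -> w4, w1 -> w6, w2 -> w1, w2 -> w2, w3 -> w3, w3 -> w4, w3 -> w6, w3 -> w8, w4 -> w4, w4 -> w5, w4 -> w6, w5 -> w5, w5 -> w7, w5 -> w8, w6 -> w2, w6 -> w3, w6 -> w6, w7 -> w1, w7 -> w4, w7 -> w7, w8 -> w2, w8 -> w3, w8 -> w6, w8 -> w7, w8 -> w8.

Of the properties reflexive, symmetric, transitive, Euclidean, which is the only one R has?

reflexive

Reflexive: yes — every world is R-related to itself.
Symmetric: no — w1 R w4 but not w4 R w1.
Transitive: no — w1 R w4 and w4 R w5, but not w1 R w5.
Euclidean: no — w1 R w2 and w1 R w4, but not w2 R w4.
Only reflexive holds.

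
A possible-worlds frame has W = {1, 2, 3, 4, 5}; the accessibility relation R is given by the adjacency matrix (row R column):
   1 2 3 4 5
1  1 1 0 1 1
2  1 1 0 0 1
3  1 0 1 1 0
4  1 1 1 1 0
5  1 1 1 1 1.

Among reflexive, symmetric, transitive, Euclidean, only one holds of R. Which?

reflexive

Reflexive: yes — every world is R-related to itself.
Symmetric: no — 3 R 1 but not 1 R 3.
Transitive: no — 1 R 4 and 4 R 3, but not 1 R 3.
Euclidean: no — 1 R 2 and 1 R 4, but not 2 R 4.
Only reflexive holds.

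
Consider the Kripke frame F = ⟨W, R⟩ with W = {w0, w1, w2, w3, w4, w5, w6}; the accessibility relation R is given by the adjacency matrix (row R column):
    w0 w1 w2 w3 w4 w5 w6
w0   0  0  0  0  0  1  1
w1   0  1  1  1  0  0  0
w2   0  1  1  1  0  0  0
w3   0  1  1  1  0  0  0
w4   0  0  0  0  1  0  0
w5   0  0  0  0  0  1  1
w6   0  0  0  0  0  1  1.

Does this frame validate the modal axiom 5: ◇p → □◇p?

Yes

By correspondence theory, 5 is valid on a frame iff R is Euclidean.
Euclidean: yes — any two successors of a common world are R-related.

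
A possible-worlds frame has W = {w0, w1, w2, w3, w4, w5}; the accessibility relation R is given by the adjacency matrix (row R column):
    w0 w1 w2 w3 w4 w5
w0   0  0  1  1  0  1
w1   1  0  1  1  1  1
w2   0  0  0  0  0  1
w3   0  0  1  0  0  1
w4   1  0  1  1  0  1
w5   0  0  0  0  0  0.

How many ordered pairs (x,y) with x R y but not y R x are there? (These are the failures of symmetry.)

15

Enumerating: (w0,w2), (w0,w3), (w0,w5), (w1,w0), (w1,w2), (w1,w3), (w1,w4), (w1,w5), (w2,w5), (w3,w2), (w3,w5), (w4,w0), (w4,w2), (w4,w3), (w4,w5).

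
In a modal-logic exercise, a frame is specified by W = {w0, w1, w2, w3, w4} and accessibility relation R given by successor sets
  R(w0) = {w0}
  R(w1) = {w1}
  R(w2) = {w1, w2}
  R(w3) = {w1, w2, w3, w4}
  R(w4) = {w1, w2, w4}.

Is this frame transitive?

Yes

Transitive: yes — every two-step R-path is closed by a direct edge.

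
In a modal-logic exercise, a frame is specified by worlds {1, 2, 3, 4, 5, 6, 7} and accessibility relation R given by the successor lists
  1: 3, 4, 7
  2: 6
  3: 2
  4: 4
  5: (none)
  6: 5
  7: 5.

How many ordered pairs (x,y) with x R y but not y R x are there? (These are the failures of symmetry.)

7

Enumerating: (1,3), (1,4), (1,7), (2,6), (3,2), (6,5), (7,5).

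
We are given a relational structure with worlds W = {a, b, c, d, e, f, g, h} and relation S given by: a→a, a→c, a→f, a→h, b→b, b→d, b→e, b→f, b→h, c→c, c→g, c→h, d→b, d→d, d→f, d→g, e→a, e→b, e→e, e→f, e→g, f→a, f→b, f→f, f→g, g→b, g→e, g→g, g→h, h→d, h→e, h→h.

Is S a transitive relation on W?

Transitive: no — a S c and c S g, but not a S g.

No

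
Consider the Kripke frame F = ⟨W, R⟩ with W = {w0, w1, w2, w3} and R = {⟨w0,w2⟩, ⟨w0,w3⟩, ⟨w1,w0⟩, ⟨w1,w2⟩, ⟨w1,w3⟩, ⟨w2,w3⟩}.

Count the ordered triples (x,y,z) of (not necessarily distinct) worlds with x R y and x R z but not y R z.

10

Enumerating: (w0,w2,w2), (w0,w3,w2), (w0,w3,w3), (w1,w0,w0), (w1,w2,w0), (w1,w2,w2), (w1,w3,w0), (w1,w3,w2), (w1,w3,w3), (w2,w3,w3).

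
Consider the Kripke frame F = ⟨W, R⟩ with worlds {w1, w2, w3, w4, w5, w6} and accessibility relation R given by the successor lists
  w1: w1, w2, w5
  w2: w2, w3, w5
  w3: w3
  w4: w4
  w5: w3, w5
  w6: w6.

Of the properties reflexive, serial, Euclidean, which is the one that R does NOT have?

Euclidean

Reflexive: yes — every world is R-related to itself.
Serial: yes — every world has a successor (e.g. w1 R w1).
Euclidean: no — w1 R w5 and w1 R w2, but not w5 R w2.
Only Euclidean fails.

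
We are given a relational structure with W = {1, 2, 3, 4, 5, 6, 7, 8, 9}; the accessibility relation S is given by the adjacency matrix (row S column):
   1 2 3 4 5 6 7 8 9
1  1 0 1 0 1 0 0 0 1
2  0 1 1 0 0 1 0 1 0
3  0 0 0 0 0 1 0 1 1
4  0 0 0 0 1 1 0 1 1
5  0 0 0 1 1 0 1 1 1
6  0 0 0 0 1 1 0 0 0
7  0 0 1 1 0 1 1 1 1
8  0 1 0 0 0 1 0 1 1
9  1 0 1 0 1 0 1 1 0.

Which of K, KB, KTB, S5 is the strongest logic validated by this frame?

Symmetric (axiom B): no — 1 S 3 but not 3 S 1.
Reflexive (axiom T): no — 3 is not related to itself.
Euclidean (axiom 5): no — 1 S 3 and 1 S 5, but not 3 S 5.
So F validates K; KB would additionally require S to be symmetric. The strongest is K.

K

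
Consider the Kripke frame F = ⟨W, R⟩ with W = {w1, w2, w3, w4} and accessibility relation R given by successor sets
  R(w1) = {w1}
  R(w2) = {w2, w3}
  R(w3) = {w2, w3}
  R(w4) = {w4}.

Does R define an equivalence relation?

Reflexive: yes — every world is R-related to itself.
Symmetric: yes — every pair in R has its reverse in R.
Transitive: yes — every two-step R-path is closed by a direct edge.
So R is an equivalence relation.

Yes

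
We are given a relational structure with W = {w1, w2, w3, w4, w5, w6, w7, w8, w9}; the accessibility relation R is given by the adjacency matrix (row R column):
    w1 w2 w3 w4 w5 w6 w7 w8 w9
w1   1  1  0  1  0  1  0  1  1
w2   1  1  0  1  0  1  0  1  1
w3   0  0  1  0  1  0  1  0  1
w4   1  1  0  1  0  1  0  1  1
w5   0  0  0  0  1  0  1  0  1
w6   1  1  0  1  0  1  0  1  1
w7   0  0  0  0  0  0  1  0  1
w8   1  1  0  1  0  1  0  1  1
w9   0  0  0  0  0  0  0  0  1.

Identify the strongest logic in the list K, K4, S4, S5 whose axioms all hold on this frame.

Transitive (axiom 4): yes — every two-step R-path is closed by a direct edge.
Reflexive (axiom T): yes — every world is R-related to itself.
Euclidean (axiom 5): no — w1 R w9 and w1 R w2, but not w9 R w2.
So F validates K, K4, S4; S5 would additionally require R to be Euclidean. The strongest is S4.

S4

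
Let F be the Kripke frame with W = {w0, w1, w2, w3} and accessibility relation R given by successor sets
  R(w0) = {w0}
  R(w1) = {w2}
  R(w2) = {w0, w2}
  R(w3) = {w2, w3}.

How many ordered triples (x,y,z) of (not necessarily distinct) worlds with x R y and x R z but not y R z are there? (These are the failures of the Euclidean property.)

Enumerating: (w2,w0,w2), (w3,w2,w3).

2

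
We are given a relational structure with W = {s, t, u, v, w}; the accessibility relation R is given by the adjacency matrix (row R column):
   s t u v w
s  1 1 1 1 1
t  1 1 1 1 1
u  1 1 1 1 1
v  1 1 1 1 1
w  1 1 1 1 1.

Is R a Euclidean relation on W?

Euclidean: yes — any two successors of a common world are R-related.

Yes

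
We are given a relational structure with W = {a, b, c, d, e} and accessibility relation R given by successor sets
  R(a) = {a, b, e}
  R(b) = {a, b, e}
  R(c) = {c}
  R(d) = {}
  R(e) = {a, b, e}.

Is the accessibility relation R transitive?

Yes

Transitive: yes — every two-step R-path is closed by a direct edge.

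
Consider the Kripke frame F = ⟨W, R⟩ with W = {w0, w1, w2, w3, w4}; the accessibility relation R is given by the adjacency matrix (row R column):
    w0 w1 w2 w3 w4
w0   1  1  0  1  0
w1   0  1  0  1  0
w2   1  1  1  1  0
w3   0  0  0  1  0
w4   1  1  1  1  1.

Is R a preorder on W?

Yes

Reflexive: yes — every world is R-related to itself.
Transitive: yes — every two-step R-path is closed by a direct edge.
So R is a preorder.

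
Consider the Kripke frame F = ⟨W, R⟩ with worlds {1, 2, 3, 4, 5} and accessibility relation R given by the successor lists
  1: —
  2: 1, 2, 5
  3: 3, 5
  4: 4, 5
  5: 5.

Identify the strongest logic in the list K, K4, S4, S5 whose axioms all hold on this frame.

K4

Transitive (axiom 4): yes — every two-step R-path is closed by a direct edge.
Reflexive (axiom T): no — 1 is not related to itself.
Euclidean (axiom 5): no — 2 R 1 and 2 R 5, but not 1 R 5.
So F validates K, K4; S4 would additionally require R to be reflexive. The strongest is K4.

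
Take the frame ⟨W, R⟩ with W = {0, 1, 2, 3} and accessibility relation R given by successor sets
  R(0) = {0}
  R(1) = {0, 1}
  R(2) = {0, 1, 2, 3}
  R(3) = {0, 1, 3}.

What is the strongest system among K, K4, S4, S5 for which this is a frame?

S4

Transitive (axiom 4): yes — every two-step R-path is closed by a direct edge.
Reflexive (axiom T): yes — every world is R-related to itself.
Euclidean (axiom 5): no — 2 R 0 and 2 R 1, but not 0 R 1.
So F validates K, K4, S4; S5 would additionally require R to be Euclidean. The strongest is S4.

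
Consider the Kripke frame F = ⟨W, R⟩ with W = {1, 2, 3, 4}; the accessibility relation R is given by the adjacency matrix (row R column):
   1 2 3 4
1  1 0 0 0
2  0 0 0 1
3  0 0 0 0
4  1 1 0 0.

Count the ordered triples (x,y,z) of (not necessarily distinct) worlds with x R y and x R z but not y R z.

Enumerating: (2,4,4), (4,1,2), (4,2,1), (4,2,2).

4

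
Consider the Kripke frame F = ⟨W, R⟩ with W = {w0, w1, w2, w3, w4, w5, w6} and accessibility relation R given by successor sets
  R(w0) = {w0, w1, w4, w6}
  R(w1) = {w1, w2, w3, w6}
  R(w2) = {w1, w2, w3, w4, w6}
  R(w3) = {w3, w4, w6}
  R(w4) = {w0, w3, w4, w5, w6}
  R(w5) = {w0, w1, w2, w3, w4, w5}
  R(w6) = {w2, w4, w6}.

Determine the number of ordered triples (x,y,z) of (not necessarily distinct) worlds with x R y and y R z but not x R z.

Enumerating: (w0,w1,w2), (w0,w1,w3), (w0,w4,w3), (w0,w4,w5), (w0,w6,w2), (w1,w2,w4), (w1,w3,w4), (w1,w6,w4), (w2,w4,w0), (w2,w4,w5), (w3,w4,w0), (w3,w4,w5), … and 15 more.
Total: 27.

27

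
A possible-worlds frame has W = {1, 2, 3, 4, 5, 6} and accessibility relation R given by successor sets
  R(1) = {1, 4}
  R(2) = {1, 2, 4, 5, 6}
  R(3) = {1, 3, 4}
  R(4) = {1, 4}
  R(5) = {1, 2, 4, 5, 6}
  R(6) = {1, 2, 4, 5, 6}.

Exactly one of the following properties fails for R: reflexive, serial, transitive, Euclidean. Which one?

Reflexive: yes — every world is R-related to itself.
Serial: yes — every world has a successor (e.g. 1 R 1).
Transitive: yes — every two-step R-path is closed by a direct edge.
Euclidean: no — 2 R 1 and 2 R 5, but not 1 R 5.
Only Euclidean fails.

Euclidean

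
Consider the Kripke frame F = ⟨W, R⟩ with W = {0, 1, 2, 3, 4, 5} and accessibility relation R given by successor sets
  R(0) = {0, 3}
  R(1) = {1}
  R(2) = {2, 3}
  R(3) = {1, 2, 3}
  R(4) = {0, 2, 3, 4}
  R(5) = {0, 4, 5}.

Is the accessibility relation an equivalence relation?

Reflexive: yes — every world is R-related to itself.
Symmetric: no — 0 R 3 but not 3 R 0.
Transitive: no — 0 R 3 and 3 R 1, but not 0 R 1.
So R is not an equivalence relation.

No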